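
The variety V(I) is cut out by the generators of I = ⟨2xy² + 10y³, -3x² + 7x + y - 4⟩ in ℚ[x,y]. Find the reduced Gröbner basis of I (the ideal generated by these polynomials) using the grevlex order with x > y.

G = {y⁴ + 34/75y³ + 4/75y², xy² + 5y³, x² - 7/3x - ⅓y + 4/3}

f_1 = 2xy² + 10y³, LT = xy².
f_2 = -3x² + 7x + y - 4, LT = x².

S(f_1,f_2): lcm = x²y². S = 5xy³ + 7/3xy² + ⅓y³ - 4/3y².
  reduce S modulo (f_1, f_2):
  remainder -25y⁴ - 34/3y³ - 4/3y² ≠ 0; add g_3 = -25y⁴ - 34/3y³ - 4/3y² to the basis.

The other S-polynomials (S(f_1,g_3), S(f_2,g_3)) all reduce to 0 modulo the current basis, so we have a Gröbner basis.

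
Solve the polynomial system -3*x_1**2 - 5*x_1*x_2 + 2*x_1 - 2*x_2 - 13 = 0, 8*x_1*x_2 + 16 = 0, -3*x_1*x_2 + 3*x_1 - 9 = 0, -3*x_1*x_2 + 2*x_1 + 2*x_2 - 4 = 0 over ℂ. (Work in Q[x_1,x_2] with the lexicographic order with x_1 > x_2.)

{(1, -2)}

Compute a lex Gröbner basis by Buchberger's algorithm.
f_1 = -3*x_1**2 - 5*x_1*x_2 + 2*x_1 - 2*x_2 - 13, LT = x_1**2.
f_2 = 8*x_1*x_2 + 16, LT = x_1*x_2.
f_3 = -3*x_1*x_2 + 3*x_1 - 9, LT = x_1*x_2.
f_4 = -3*x_1*x_2 + 2*x_1 + 2*x_2 - 4, LT = x_1*x_2.

S(f_1,f_2): lcm = x_1**2*x_2. S = 5/3*x_1*x_2**2 - 2/3*x_1*x_2 - 2*x_1 + 2/3*x_2**2 + 13/3*x_2.
  leading term x_1*x_2**2: subtract (5/24*x_2)·f_2 from 5/3*x_1*x_2**2 - 2/3*x_1*x_2 - 2*x_1 + 2/3*x_2**2 + 13/3*x_2 → -2/3*x_1*x_2 - 2*x_1 + 2/3*x_2**2 + x_2
  leading term x_1*x_2: subtract (-1/12)·f_2 from -2/3*x_1*x_2 - 2*x_1 + 2/3*x_2**2 + x_2 → -2*x_1 + 2/3*x_2**2 + x_2 + 4/3
  leading term x_1: no divisor's leading term divides it; move -2*x_1 to the remainder.
  leading term x_2**2: no divisor's leading term divides it; move 2/3*x_2**2 to the remainder.
  leading term x_2: no divisor's leading term divides it; move x_2 to the remainder.
  leading term 1: no divisor's leading term divides it; move 4/3 to the remainder.
  remainder -2*x_1 + 2/3*x_2**2 + x_2 + 4/3 ≠ 0; add h_5 = -2*x_1 + 2/3*x_2**2 + x_2 + 4/3 to the basis.

S(f_1,f_3): lcm = x_1**2*x_2. S = x_1**2 + 5/3*x_1*x_2**2 - 2/3*x_1*x_2 - 3*x_1 + 2/3*x_2**2 + 13/3*x_2.
  leading term x_1**2: subtract (-1/3)·f_1 from x_1**2 + 5/3*x_1*x_2**2 - 2/3*x_1*x_2 - 3*x_1 + 2/3*x_2**2 + 13/3*x_2 → 5/3*x_1*x_2**2 - 7/3*x_1*x_2 - 7/3*x_1 + 2/3*x_2**2 + 11/3*x_2 - 13/3
  leading term x_1*x_2**2: subtract (5/24*x_2)·f_2 from 5/3*x_1*x_2**2 - 7/3*x_1*x_2 - 7/3*x_1 + 2/3*x_2**2 + 11/3*x_2 - 13/3 → -7/3*x_1*x_2 - 7/3*x_1 + 2/3*x_2**2 + 1/3*x_2 - 13/3
  leading term x_1*x_2: subtract (-7/24)·f_2 from -7/3*x_1*x_2 - 7/3*x_1 + 2/3*x_2**2 + 1/3*x_2 - 13/3 → -7/3*x_1 + 2/3*x_2**2 + 1/3*x_2 + 1/3
  leading term x_1: subtract (7/6)·h_5 from -7/3*x_1 + 2/3*x_2**2 + 1/3*x_2 + 1/3 → -1/9*x_2**2 - 5/6*x_2 - 11/9
  leading term x_2**2: no divisor's leading term divides it; move -1/9*x_2**2 to the remainder.
  leading term x_2: no divisor's leading term divides it; move -5/6*x_2 to the remainder.
  leading term 1: no divisor's leading term divides it; move -11/9 to the remainder.
  remainder -1/9*x_2**2 - 5/6*x_2 - 11/9 ≠ 0; add h_6 = -1/9*x_2**2 - 5/6*x_2 - 11/9 to the basis.

S(f_1,f_4): lcm = x_1**2*x_2. S = 2/3*x_1**2 + 5/3*x_1*x_2**2 - 4/3*x_1 + 2/3*x_2**2 + 13/3*x_2.
  leading term x_1**2: subtract (-2/9)·f_1 from 2/3*x_1**2 + 5/3*x_1*x_2**2 - 4/3*x_1 + 2/3*x_2**2 + 13/3*x_2 → 5/3*x_1*x_2**2 - 10/9*x_1*x_2 - 8/9*x_1 + 2/3*x_2**2 + 35/9*x_2 - 26/9
  leading term x_1*x_2**2: subtract (5/24*x_2)·f_2 from 5/3*x_1*x_2**2 - 10/9*x_1*x_2 - 8/9*x_1 + 2/3*x_2**2 + 35/9*x_2 - 26/9 → -10/9*x_1*x_2 - 8/9*x_1 + 2/3*x_2**2 + 5/9*x_2 - 26/9
  leading term x_1*x_2: subtract (-5/36)·f_2 from -10/9*x_1*x_2 - 8/9*x_1 + 2/3*x_2**2 + 5/9*x_2 - 26/9 → -8/9*x_1 + 2/3*x_2**2 + 5/9*x_2 - 2/3
  leading term x_1: subtract (4/9)·h_5 from -8/9*x_1 + 2/3*x_2**2 + 5/9*x_2 - 2/3 → 10/27*x_2**2 + 1/9*x_2 - 34/27
  leading term x_2**2: subtract (-10/3)·h_6 from 10/27*x_2**2 + 1/9*x_2 - 34/27 → -8/3*x_2 - 16/3
  leading term x_2: no divisor's leading term divides it; move -8/3*x_2 to the remainder.
  leading term 1: no divisor's leading term divides it; move -16/3 to the remainder.
  remainder -8/3*x_2 - 16/3 ≠ 0; add h_7 = -8/3*x_2 - 16/3 to the basis.

The other S-polynomials (S(f_2,f_3), S(f_2,f_4), S(f_3,f_4), S(f_1,h_5), S(f_2,h_5), S(f_3,h_5), S(f_4,h_5), S(f_1,h_6), S(f_2,h_6), S(f_3,h_6), S(f_4,h_6), S(h_5,h_6), S(f_1,h_7), S(f_2,h_7), S(f_3,h_7), S(f_4,h_7), S(h_5,h_7), S(h_6,h_7)) all reduce to 0 modulo the current basis, so we have a Gröbner basis.
Inter-reduce: drop elements whose leading term is divisible by another's, tail-reduce, and make monic.
Reduced Gröbner basis: {x_1 - 1, x_2 + 2}.

The lex basis is triangular: the last element involves only x_2. Solving x_2 + 2 = 0 gives x_2 ∈ {-2}; substituting each value into the earlier elements determines the remaining variables.
  x_2 = -2: the earlier basis element becomes x_1 - 1 = 0, giving x_1 = 1 — point (1, -2).
Check: every point annihilates each of the original generators.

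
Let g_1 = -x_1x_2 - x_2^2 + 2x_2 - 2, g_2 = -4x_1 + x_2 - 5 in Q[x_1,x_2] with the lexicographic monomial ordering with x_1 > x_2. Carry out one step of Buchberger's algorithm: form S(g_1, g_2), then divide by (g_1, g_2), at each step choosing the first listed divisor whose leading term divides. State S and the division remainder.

S(g_1, g_2) = 5/4x_2^2 - 13/4x_2 + 2; remainder on division = 5/4x_2^2 - 13/4x_2 + 2.

lcm(LM(g_1), LM(g_2)) = x_1x_2.
S = (lcm/LT(g_1))·g_1 − (lcm/LT(g_2))·g_2 = 5/4x_2^2 - 13/4x_2 + 2.
Reduce S modulo (g_1, g_2) in that order:
  leading term x_2^2: no divisor's leading term divides it; move 5/4x_2^2 to the remainder.
  leading term x_2: no divisor's leading term divides it; move -13/4x_2 to the remainder.
  leading term 1: no divisor's leading term divides it; move 2 to the remainder.
The remainder 5/4x_2^2 - 13/4x_2 + 2 is nonzero, so it would be added as the next basis element.
This is the inner loop of Buchberger's algorithm — each nonzero remainder becomes a new basis element.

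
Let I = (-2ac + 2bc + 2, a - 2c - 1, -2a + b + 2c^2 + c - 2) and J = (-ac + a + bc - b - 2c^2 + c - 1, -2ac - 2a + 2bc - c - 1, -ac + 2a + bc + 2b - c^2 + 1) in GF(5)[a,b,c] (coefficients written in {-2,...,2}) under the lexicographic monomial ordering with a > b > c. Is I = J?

Yes, the ideals are equal.

Since reduced Gröbner bases are canonical representatives of ideals under a given ordering, it suffices to compute and compare them.
Buchberger on the first generating set:
f_1 = -2ac + 2bc + 2, LT = ac.
f_2 = a - 2c - 1, LT = a.
f_3 = -2a + b + 2c^2 + c - 2, LT = a.

S(f_1,f_2): lcm = ac. S = -bc + 2c^2 + c - 1.
  leading term bc: no divisor's leading term divides it; move -bc to the remainder.
  leading term c^2: no divisor's leading term divides it; move 2c^2 to the remainder.
  leading term c: no divisor's leading term divides it; move c to the remainder.
  leading term 1: no divisor's leading term divides it; move -1 to the remainder.
  remainder -bc + 2c^2 + c - 1 ≠ 0; add g_4 = -bc + 2c^2 + c - 1 to the basis.

S(f_1,f_3): lcm = ac. S = 2bc + c^3 - 2c^2 - c - 1.
  leading term bc: subtract (-2)·g_4 from 2bc + c^3 - 2c^2 - c - 1 → c^3 + 2c^2 + c + 2
  leading term c^3: no divisor's leading term divides it; move c^3 to the remainder.
  leading term c^2: no divisor's leading term divides it; move 2c^2 to the remainder.
  leading term c: no divisor's leading term divides it; move c to the remainder.
  leading term 1: no divisor's leading term divides it; move 2 to the remainder.
  remainder c^3 + 2c^2 + c + 2 ≠ 0; add g_5 = c^3 + 2c^2 + c + 2 to the basis.

S(f_2,f_3): lcm = a. S = -2b + c^2 + c - 2.
  leading term b: no divisor's leading term divides it; move -2b to the remainder.
  leading term c^2: no divisor's leading term divides it; move c^2 to the remainder.
  leading term c: no divisor's leading term divides it; move c to the remainder.
  leading term 1: no divisor's leading term divides it; move -2 to the remainder.
  remainder -2b + c^2 + c - 2 ≠ 0; add g_6 = -2b + c^2 + c - 2 to the basis.

The other S-polynomials (S(f_1,g_4), S(f_2,g_4), S(f_3,g_4), S(f_1,g_5), S(f_2,g_5), S(f_3,g_5), S(g_4,g_5), S(f_1,g_6), S(f_2,g_6), S(f_3,g_6), S(g_4,g_6), S(g_5,g_6)) all reduce to 0 modulo the current basis, so we have a Gröbner basis.
Inter-reduce: drop elements whose leading term is divisible by another's, tail-reduce, and make monic.
Reduced Gröbner basis: {a - 2c - 1, b + 2c^2 + 2c + 1, c^3 + 2c^2 + c + 2}.

Buchberger on the second generating set:
h_1 = -ac + a + bc - b - 2c^2 + c - 1, LT = ac.
h_2 = -2ac - 2a + 2bc - c - 1, LT = ac.
h_3 = -ac + 2a + bc + 2b - c^2 + 1, LT = ac.

S(h_1,h_2): lcm = ac. S = -2a + b + 2c^2 + c - 2.
  leading term a: no divisor's leading term divides it; move -2a to the remainder.
  leading term b: no divisor's leading term divides it; move b to the remainder.
  leading term c^2: no divisor's leading term divides it; move 2c^2 to the remainder.
  leading term c: no divisor's leading term divides it; move c to the remainder.
  leading term 1: no divisor's leading term divides it; move -2 to the remainder.
  remainder -2a + b + 2c^2 + c - 2 ≠ 0; add k_4 = -2a + b + 2c^2 + c - 2 to the basis.

S(h_1,h_3): lcm = ac. S = a - 2b + c^2 - c + 2.
  leading term a: subtract (2)·k_4 from a - 2b + c^2 - c + 2 → b + 2c^2 + 2c + 1
  leading term b: no divisor's leading term divides it; move b to the remainder.
  leading term c^2: no divisor's leading term divides it; move 2c^2 to the remainder.
  leading term c: no divisor's leading term divides it; move 2c to the remainder.
  leading term 1: no divisor's leading term divides it; move 1 to the remainder.
  remainder b + 2c^2 + 2c + 1 ≠ 0; add k_5 = b + 2c^2 + 2c + 1 to the basis.

S(h_1,k_4): lcm = ac. S = -a + 2bc + b + c^3 - 2c + 1.
  leading term a: subtract (-2)·k_4 from -a + 2bc + b + c^3 - 2c + 1 → 2bc - 2b + c^3 - c^2 + 2
  leading term bc: subtract (2c)·k_5 from 2bc - 2b + c^3 - c^2 + 2 → -2b + 2c^3 - 2c + 2
  leading term b: subtract (-2)·k_5 from -2b + 2c^3 - 2c + 2 → 2c^3 - c^2 + 2c - 1
  leading term c^3: no divisor's leading term divides it; move 2c^3 to the remainder.
  leading term c^2: no divisor's leading term divides it; move -c^2 to the remainder.
  leading term c: no divisor's leading term divides it; move 2c to the remainder.
  leading term 1: no divisor's leading term divides it; move -1 to the remainder.
  remainder 2c^3 - c^2 + 2c - 1 ≠ 0; add k_6 = 2c^3 - c^2 + 2c - 1 to the basis.

The other S-polynomials (S(h_2,h_3), S(h_2,k_4), S(h_3,k_4), S(h_1,k_5), S(h_2,k_5), S(h_3,k_5), S(k_4,k_5), S(h_1,k_6), S(h_2,k_6), S(h_3,k_6), S(k_4,k_6), S(k_5,k_6)) all reduce to 0 modulo the current basis, so we have a Gröbner basis.
Inter-reduce: drop elements whose leading term is divisible by another's, tail-reduce, and make monic.
Reduced Gröbner basis: {a - 2c - 1, b + 2c^2 + 2c + 1, c^3 + 2c^2 + c + 2}.

The two bases agree; hence the ideals are identical.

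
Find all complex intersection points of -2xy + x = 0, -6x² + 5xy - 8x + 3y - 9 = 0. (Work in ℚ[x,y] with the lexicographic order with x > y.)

{(-11/24 - sqrt(599)*I/24, 1/2), (-11/24 + sqrt(599)*I/24, 1/2), (0, 3)}

Compute a lex Gröbner basis by Buchberger's algorithm.
f_1 = -2xy + x, LT = xy.
f_2 = -6x² + 5xy - 8x + 3y - 9, LT = x².

S(f_1,f_2): lcm = x²y. S = -½x² + ⅚xy² - 4/3xy + ½y² - 3/2y.
  leading term x²: subtract (1/12)·f_2 from -½x² + ⅚xy² - 4/3xy + ½y² - 3/2y → ⅚xy² - 7/4xy + ⅔x + ½y² - 7/4y + ¾
  leading term xy²: subtract (-5/12y)·f_1 from ⅚xy² - 7/4xy + ⅔x + ½y² - 7/4y + ¾ → -4/3xy + ⅔x + ½y² - 7/4y + ¾
  leading term xy: subtract (⅔)·f_1 from -4/3xy + ⅔x + ½y² - 7/4y + ¾ → ½y² - 7/4y + ¾
  leading term y²: no divisor's leading term divides it; move ½y² to the remainder.
  leading term y: no divisor's leading term divides it; move -7/4y to the remainder.
  leading term 1: no divisor's leading term divides it; move ¾ to the remainder.
  remainder ½y² - 7/4y + ¾ ≠ 0; add h_3 = ½y² - 7/4y + ¾ to the basis.

The other S-polynomials (S(f_1,h_3), S(f_2,h_3)) all reduce to 0 modulo the current basis, so we have a Gröbner basis.
Inter-reduce: drop elements whose leading term is divisible by another's, tail-reduce, and make monic.
Reduced Gröbner basis: {x² + 11/12x - ½y + 3/2, xy - ½x, y² - 7/2y + 3/2}.

Elimination: the polynomial y² - 7/2y + 3/2 lies in the elimination ideal for y, so y ∈ {1/2, 3}. For each such y, the remaining basis elements (now univariate) give the rest of the solution.
  y = 1/2: the earlier basis element becomes x² + 11/12x + 5/4 = 0, giving x = -11/24 - sqrt(599)*I/24, -11/24 + sqrt(599)*I/24 — points (-11/24 - sqrt(599)*I/24, 1/2), (-11/24 + sqrt(599)*I/24, 1/2).
  y = 3: the earlier basis elements become x² + 11/12x = 0; 5/2x = 0, giving x = 0 — point (0, 3).
Check: every point annihilates each of the original generators.
A lex Gröbner basis triangularizes the system, enabling back-substitution.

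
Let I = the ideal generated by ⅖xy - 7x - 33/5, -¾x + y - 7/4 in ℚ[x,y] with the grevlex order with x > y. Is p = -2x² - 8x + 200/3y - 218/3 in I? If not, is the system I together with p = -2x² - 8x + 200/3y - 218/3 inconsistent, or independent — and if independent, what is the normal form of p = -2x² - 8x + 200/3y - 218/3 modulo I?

-2x² - 8x + 200/3y - 218/3 lies in I (it reduces to 0).

First compute the reduced Gröbner basis of I by Buchberger's algorithm.
f_1 = ⅖xy - 7x - 33/5, LT = xy.
f_2 = -¾x + y - 7/4, LT = x.

S(f_1,f_2): lcm = xy. S = 4/3y² - 35/2x - 7/3y - 33/2.
  leading term y²: no divisor's leading term divides it; move 4/3y² to the remainder.
  leading term x: subtract (70/3)·f_2 from -35/2x - 7/3y - 33/2 → -77/3y + 73/3
  leading term y: no divisor's leading term divides it; move -77/3y to the remainder.
  leading term 1: no divisor's leading term divides it; move 73/3 to the remainder.
  remainder 4/3y² - 77/3y + 73/3 ≠ 0; add h_3 = 4/3y² - 77/3y + 73/3 to the basis.

The other S-polynomials (S(f_1,h_3), S(f_2,h_3)) all reduce to 0 modulo the current basis, so we have a Gröbner basis.
Inter-reduce: drop elements whose leading term is divisible by another's, tail-reduce, and make monic.
Reduced Gröbner basis: {y² - 77/4y + 73/4, x - 4/3y + 7/3}.
Label its elements g_1 = y² - 77/4y + 73/4, g_2 = x - 4/3y + 7/3.

Reduce p = -2x² - 8x + 200/3y - 218/3 modulo G:
  leading term x²: subtract (-2x)·g_2 from -2x² - 8x + 200/3y - 218/3 → -8/3xy - 10/3x + 200/3y - 218/3
  leading term xy: subtract (-8/3y)·g_2 from -8/3xy - 10/3x + 200/3y - 218/3 → -32/9y² - 10/3x + 656/9y - 218/3
  leading term y²: subtract (-32/9)·g_1 from -32/9y² - 10/3x + 656/9y - 218/3 → -10/3x + 40/9y - 70/9
  leading term x: subtract (-10/3)·g_2 from -10/3x + 40/9y - 70/9 → 0
  normal form = 0.
Since the normal form is 0, p ∈ I.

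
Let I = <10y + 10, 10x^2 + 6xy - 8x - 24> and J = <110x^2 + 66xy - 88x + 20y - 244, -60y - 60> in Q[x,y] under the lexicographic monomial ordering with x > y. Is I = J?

Yes, the ideals are equal.

Equality of ideals is decidable: compute both reduced Gröbner bases (unique for the ordering) and check whether they agree.
Buchberger on the first generating set:
f_1 = 10y + 10, LT = y.
f_2 = 10x^2 + 6xy - 8x - 24, LT = x^2.

The S-polynomials (S(f_1,f_2)) all reduce to 0 modulo the current basis, so we have a Gröbner basis.
Inter-reduce: drop elements whose leading term is divisible by another's, tail-reduce, and make monic.
Reduced Gröbner basis: {x^2 - 7/5x - 12/5, y + 1}.

Buchberger on the second generating set:
h_1 = 110x^2 + 66xy - 88x + 20y - 244, LT = x^2.
h_2 = -60y - 60, LT = y.

The S-polynomials (S(h_1,h_2)) all reduce to 0 modulo the current basis, so we have a Gröbner basis.
Inter-reduce: drop elements whose leading term is divisible by another's, tail-reduce, and make monic.
Reduced Gröbner basis: {x^2 - 7/5x - 12/5, y + 1}.

The two bases agree; hence the ideals are identical.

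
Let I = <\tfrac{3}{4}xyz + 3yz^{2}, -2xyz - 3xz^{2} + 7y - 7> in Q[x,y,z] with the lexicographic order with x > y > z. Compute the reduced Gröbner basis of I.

This is the nonlinear analogue of row-reducing a linear system.

f_1 = \tfrac{3}{4}xyz + 3yz^{2}, LT = xyz.
f_2 = -2xyz - 3xz^{2} + 7y - 7, LT = xyz.

S(f_1,f_2): lcm = xyz. S = -\tfrac{3}{2}xz^{2} + 4yz^{2} + \tfrac{7}{2}y - \tfrac{7}{2}.
  leading term xz^{2}: no divisor's leading term divides it; move -\tfrac{3}{2}xz^{2} to the remainder.
  leading term yz^{2}: no divisor's leading term divides it; move 4yz^{2} to the remainder.
  leading term y: no divisor's leading term divides it; move \tfrac{7}{2}y to the remainder.
  leading term 1: no divisor's leading term divides it; move -\tfrac{7}{2} to the remainder.
  remainder -\tfrac{3}{2}xz^{2} + 4yz^{2} + \tfrac{7}{2}y - \tfrac{7}{2} ≠ 0; add g_3 = -\tfrac{3}{2}xz^{2} + 4yz^{2} + \tfrac{7}{2}y - \tfrac{7}{2} to the basis.

S(f_1,g_3): lcm = xyz^{2}. S = \tfrac{8}{3}y^{2}z^{2} + \tfrac{7}{3}y^{2} + 4yz^{3} - \tfrac{7}{3}y.
  leading term y^{2}z^{2}: no divisor's leading term divides it; move \tfrac{8}{3}y^{2}z^{2} to the remainder.
  leading term y^{2}: no divisor's leading term divides it; move \tfrac{7}{3}y^{2} to the remainder.
  leading term yz^{3}: no divisor's leading term divides it; move 4yz^{3} to the remainder.
  leading term y: no divisor's leading term divides it; move -\tfrac{7}{3}y to the remainder.
  remainder \tfrac{8}{3}y^{2}z^{2} + \tfrac{7}{3}y^{2} + 4yz^{3} - \tfrac{7}{3}y ≠ 0; add g_4 = \tfrac{8}{3}y^{2}z^{2} + \tfrac{7}{3}y^{2} + 4yz^{3} - \tfrac{7}{3}y to the basis.

S(f_1,g_4): lcm = xy^{2}z^{2}. S = -\tfrac{7}{8}xy^{2} - \tfrac{3}{2}xyz^{3} + \tfrac{7}{8}xy + 4y^{2}z^{3}.
  leading term xy^{2}: no divisor's leading term divides it; move -\tfrac{7}{8}xy^{2} to the remainder.
  leading term xyz^{3}: subtract (-2z^{2})·f_1 from -\tfrac{3}{2}xyz^{3} + \tfrac{7}{8}xy + 4y^{2}z^{3} → \tfrac{7}{8}xy + 4y^{2}z^{3} + 6yz^{4}
  leading term xy: no divisor's leading term divides it; move \tfrac{7}{8}xy to the remainder.
  leading term y^{2}z^{3}: subtract (\tfrac{3}{2}z)·g_4 from 4y^{2}z^{3} + 6yz^{4} → -\tfrac{7}{2}y^{2}z + \tfrac{7}{2}yz
  leading term y^{2}z: no divisor's leading term divides it; move -\tfrac{7}{2}y^{2}z to the remainder.
  leading term yz: no divisor's leading term divides it; move \tfrac{7}{2}yz to the remainder.
  remainder -\tfrac{7}{8}xy^{2} + \tfrac{7}{8}xy - \tfrac{7}{2}y^{2}z + \tfrac{7}{2}yz ≠ 0; add g_5 = -\tfrac{7}{8}xy^{2} + \tfrac{7}{8}xy - \tfrac{7}{2}y^{2}z + \tfrac{7}{2}yz to the basis.

The other S-polynomials (S(f_2,g_3), S(f_2,g_4), S(g_3,g_4), S(f_1,g_5), S(f_2,g_5), S(g_3,g_5), S(g_4,g_5)) all reduce to 0 modulo the current basis, so we have a Gröbner basis.
Inter-reduce: drop elements whose leading term is divisible by another's, tail-reduce, and make monic.

G = {xy^{2} - xy + 4y^{2}z - 4yz, xyz + 4yz^{2}, xz^{2} - \tfrac{8}{3}yz^{2} - \tfrac{7}{3}y + \tfrac{7}{3}, y^{2}z^{2} + \tfrac{7}{8}y^{2} + \tfrac{3}{2}yz^{3} - \tfrac{7}{8}y}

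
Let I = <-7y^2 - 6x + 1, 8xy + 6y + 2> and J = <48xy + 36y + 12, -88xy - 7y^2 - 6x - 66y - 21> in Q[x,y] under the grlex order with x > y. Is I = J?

Yes, the ideals are equal.

Two ideals are equal iff their reduced Gröbner bases coincide (the reduced basis is unique for a fixed ordering).
Buchberger on the first generating set:
f_1 = -7y^2 - 6x + 1, LT = y^2.
f_2 = 8xy + 6y + 2, LT = xy.

S(f_1,f_2): lcm = xy^2. S = 6/7x^2 - 3/4y^2 - 1/7x - 1/4y.
  leading term x^2: no divisor's leading term divides it; move 6/7x^2 to the remainder.
  leading term y^2: subtract (3/28)·f_1 from -3/4y^2 - 1/7x - 1/4y → 1/2x - 1/4y - 3/28
  leading term x: no divisor's leading term divides it; move 1/2x to the remainder.
  leading term y: no divisor's leading term divides it; move -1/4y to the remainder.
  leading term 1: no divisor's leading term divides it; move -3/28 to the remainder.
  remainder 6/7x^2 + 1/2x - 1/4y - 3/28 ≠ 0; add g_3 = 6/7x^2 + 1/2x - 1/4y - 3/28 to the basis.

S(f_1,g_3): leading monomials are coprime, so the S-polynomial reduces to 0 (Buchberger's first criterion).
S(f_2,g_3): lcm = x^2y. S = 1/6xy + 7/24y^2 + 1/4x + 1/8y.
  leading term xy: subtract (1/48)·f_2 from 1/6xy + 7/24y^2 + 1/4x + 1/8y → 7/24y^2 + 1/4x - 1/24
  leading term y^2: subtract (-1/24)·f_1 from 7/24y^2 + 1/4x - 1/24 → 0
  remainder 0.

Every S-polynomial of the final basis reduces to 0, so we have a Gröbner basis.
Inter-reduce: drop elements whose leading term is divisible by another's, tail-reduce, and make monic.
Reduced Gröbner basis: {x^2 + 7/12x - 7/24y - 1/8, xy + 3/4y + 1/4, y^2 + 6/7x - 1/7}.

Buchberger on the second generating set:
h_1 = 48xy + 36y + 12, LT = xy.
h_2 = -88xy - 7y^2 - 6x - 66y - 21, LT = xy.

S(h_1,h_2): lcm = xy. S = -7/88y^2 - 3/44x + 1/88.
  leading term y^2: no divisor's leading term divides it; move -7/88y^2 to the remainder.
  leading term x: no divisor's leading term divides it; move -3/44x to the remainder.
  leading term 1: no divisor's leading term divides it; move 1/88 to the remainder.
  remainder -7/88y^2 - 3/44x + 1/88 ≠ 0; add k_3 = -7/88y^2 - 3/44x + 1/88 to the basis.

S(h_1,k_3): lcm = xy^2. S = -6/7x^2 + 3/4y^2 + 1/7x + 1/4y.
  leading term x^2: no divisor's leading term divides it; move -6/7x^2 to the remainder.
  leading term y^2: subtract (-66/7)·k_3 from 3/4y^2 + 1/7x + 1/4y → -1/2x + 1/4y + 3/28
  leading term x: no divisor's leading term divides it; move -1/2x to the remainder.
  leading term y: no divisor's leading term divides it; move 1/4y to the remainder.
  leading term 1: no divisor's leading term divides it; move 3/28 to the remainder.
  remainder -6/7x^2 - 1/2x + 1/4y + 3/28 ≠ 0; add k_4 = -6/7x^2 - 1/2x + 1/4y + 3/28 to the basis.

S(h_2,k_3): lcm = xy^2. S = 7/88y^3 - 6/7x^2 + 3/44xy + 3/4y^2 + 1/7x + 21/88y.
  leading term y^3: subtract (-y)·k_3 from 7/88y^3 - 6/7x^2 + 3/44xy + 3/4y^2 + 1/7x + 21/88y → -6/7x^2 + 3/4y^2 + 1/7x + 1/4y
  leading term x^2: subtract (1)·k_4 from -6/7x^2 + 3/4y^2 + 1/7x + 1/4y → 3/4y^2 + 9/14x - 3/28
  leading term y^2: subtract (-66/7)·k_3 from 3/4y^2 + 9/14x - 3/28 → 0
  remainder 0.

S(h_1,k_4): lcm = x^2y. S = 1/6xy + 7/24y^2 + 1/4x + 1/8y.
  leading term xy: subtract (1/288)·h_1 from 1/6xy + 7/24y^2 + 1/4x + 1/8y → 7/24y^2 + 1/4x - 1/24
  leading term y^2: subtract (-11/3)·k_3 from 7/24y^2 + 1/4x - 1/24 → 0
  remainder 0.

S(h_2,k_4): lcm = x^2y. S = 7/88xy^2 + 3/44x^2 + 1/6xy + 7/24y^2 + 21/88x + 1/8y.
  leading term xy^2: subtract (7/4224y)·h_1 from 7/88xy^2 + 3/44x^2 + 1/6xy + 7/24y^2 + 21/88x + 1/8y → 3/44x^2 + 1/6xy + 245/1056y^2 + 21/88x + 37/352y
  leading term x^2: subtract (-7/88)·k_4 from 3/44x^2 + 1/6xy + 245/1056y^2 + 21/88x + 37/352y → 1/6xy + 245/1056y^2 + 35/176x + 1/8y + 3/352
  leading term xy: subtract (1/288)·h_1 from 1/6xy + 245/1056y^2 + 35/176x + 1/8y + 3/352 → 245/1056y^2 + 35/176x - 35/1056
  leading term y^2: subtract (-35/12)·k_3 from 245/1056y^2 + 35/176x - 35/1056 → 0
  remainder 0.

S(k_3,k_4): leading monomials are coprime, so the S-polynomial reduces to 0 (Buchberger's first criterion).
Every S-polynomial of the final basis reduces to 0, so we have a Gröbner basis.
Inter-reduce: drop elements whose leading term is divisible by another's, tail-reduce, and make monic.
Reduced Gröbner basis: {x^2 + 7/12x - 7/24y - 1/8, xy + 3/4y + 1/4, y^2 + 6/7x - 1/7}.

Same reduced basis, so the two generating sets span the same ideal.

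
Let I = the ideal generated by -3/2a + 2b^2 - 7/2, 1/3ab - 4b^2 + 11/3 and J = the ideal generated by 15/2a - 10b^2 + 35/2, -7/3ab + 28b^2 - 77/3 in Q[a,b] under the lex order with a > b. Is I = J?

Two ideals are equal iff their reduced Gröbner bases coincide (the reduced basis is unique for a fixed ordering).
Buchberger on the first generating set:
f_1 = -3/2a + 2b^2 - 7/2, LT = a.
f_2 = 1/3ab - 4b^2 + 11/3, LT = ab.

S(f_1,f_2): lcm = ab. S = -4/3b^3 + 12b^2 + 7/3b - 11.
  leading term b^3: no divisor's leading term divides it; move -4/3b^3 to the remainder.
  leading term b^2: no divisor's leading term divides it; move 12b^2 to the remainder.
  leading term b: no divisor's leading term divides it; move 7/3b to the remainder.
  leading term 1: no divisor's leading term divides it; move -11 to the remainder.
  remainder -4/3b^3 + 12b^2 + 7/3b - 11 ≠ 0; add g_3 = -4/3b^3 + 12b^2 + 7/3b - 11 to the basis.

The other S-polynomials (S(f_1,g_3), S(f_2,g_3)) all reduce to 0 modulo the current basis, so we have a Gröbner basis.
Inter-reduce: drop elements whose leading term is divisible by another's, tail-reduce, and make monic.
Reduced Gröbner basis: {a - 4/3b^2 + 7/3, b^3 - 9b^2 - 7/4b + 33/4}.

Buchberger on the second generating set:
h_1 = 15/2a - 10b^2 + 35/2, LT = a.
h_2 = -7/3ab + 28b^2 - 77/3, LT = ab.

S(h_1,h_2): lcm = ab. S = -4/3b^3 + 12b^2 + 7/3b - 11.
  leading term b^3: no divisor's leading term divides it; move -4/3b^3 to the remainder.
  leading term b^2: no divisor's leading term divides it; move 12b^2 to the remainder.
  leading term b: no divisor's leading term divides it; move 7/3b to the remainder.
  leading term 1: no divisor's leading term divides it; move -11 to the remainder.
  remainder -4/3b^3 + 12b^2 + 7/3b - 11 ≠ 0; add k_3 = -4/3b^3 + 12b^2 + 7/3b - 11 to the basis.

The other S-polynomials (S(h_1,k_3), S(h_2,k_3)) all reduce to 0 modulo the current basis, so we have a Gröbner basis.
Inter-reduce: drop elements whose leading term is divisible by another's, tail-reduce, and make monic.
Reduced Gröbner basis: {a - 4/3b^2 + 7/3, b^3 - 9b^2 - 7/4b + 33/4}.

Same reduced basis, so the two generating sets span the same ideal.

Yes, the ideals are equal.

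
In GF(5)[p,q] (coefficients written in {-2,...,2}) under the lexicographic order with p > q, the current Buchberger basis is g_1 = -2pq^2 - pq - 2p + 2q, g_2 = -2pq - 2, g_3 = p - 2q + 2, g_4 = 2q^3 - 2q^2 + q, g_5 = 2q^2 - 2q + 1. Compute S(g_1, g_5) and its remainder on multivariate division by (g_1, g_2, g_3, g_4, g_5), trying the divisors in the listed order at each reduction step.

S(g_1, g_5) = -pq - 2p - q; remainder on division = 0.

lcm(LM(g_1), LM(g_5)) = pq^2.
S = (lcm/LT(g_1))·g_1 − (lcm/LT(g_5))·g_5 = -pq - 2p - q.
Reduce S modulo (g_1, g_2, g_3, g_4, g_5) in that order:
  leading term pq: subtract (-2)·g_2 from -pq - 2p - q → -2p - q + 1
  leading term p: subtract (-2)·g_3 from -2p - q + 1 → 0
The remainder is 0, so this S-polynomial contributes no new basis element.
This is the inner loop of Buchberger's algorithm — each nonzero remainder becomes a new basis element.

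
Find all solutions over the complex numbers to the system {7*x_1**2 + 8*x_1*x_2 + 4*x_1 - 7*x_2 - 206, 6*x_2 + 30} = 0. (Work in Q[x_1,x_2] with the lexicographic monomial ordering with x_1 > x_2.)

{(-3, -5), (57/7, -5)}

Compute a lex Gröbner basis by Buchberger's algorithm.
f_1 = 7*x_1**2 + 8*x_1*x_2 + 4*x_1 - 7*x_2 - 206, LT = x_1**2.
f_2 = 6*x_2 + 30, LT = x_2.

S(f_1,f_2): leading monomials are coprime, so the S-polynomial reduces to 0 (Buchberger's first criterion).
Every S-polynomial of the final basis reduces to 0, so we have a Gröbner basis.
Inter-reduce: drop elements whose leading term is divisible by another's, tail-reduce, and make monic.
Reduced Gröbner basis: {x_1**2 - 36/7*x_1 - 171/7, x_2 + 5}.

Elimination: the polynomial x_2 + 5 lies in the elimination ideal for x_2, so x_2 ∈ {-5}. For each such x_2, the remaining basis elements (now univariate) give the rest of the solution.
  x_2 = -5: the earlier basis element becomes x_1**2 - 36/7*x_1 - 171/7 = 0, giving x_1 = -3, 57/7 — points (-3, -5), (57/7, -5).
A lex Gröbner basis triangularizes the system, enabling back-substitution.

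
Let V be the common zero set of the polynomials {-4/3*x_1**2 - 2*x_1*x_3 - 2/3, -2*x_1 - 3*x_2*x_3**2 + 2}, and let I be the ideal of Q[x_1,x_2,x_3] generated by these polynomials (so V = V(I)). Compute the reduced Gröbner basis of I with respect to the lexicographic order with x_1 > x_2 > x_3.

G = {x_1 + 3/2*x_2*x_3**2 - 1, x_2**2*x_3**4 - x_2*x_3**3 - 4/3*x_2*x_3**2 + 2/3*x_3 + 2/3}

f_1 = -4/3*x_1**2 - 2*x_1*x_3 - 2/3, LT = x_1**2.
f_2 = -2*x_1 - 3*x_2*x_3**2 + 2, LT = x_1.

S(f_1,f_2): lcm = x_1**2. S = -3/2*x_1*x_2*x_3**2 + 3/2*x_1*x_3 + x_1 + 1/2.
  leading term x_1*x_2*x_3**2: subtract (3/4*x_2*x_3**2)·f_2 from -3/2*x_1*x_2*x_3**2 + 3/2*x_1*x_3 + x_1 + 1/2 → 3/2*x_1*x_3 + x_1 + 9/4*x_2**2*x_3**4 - 3/2*x_2*x_3**2 + 1/2
  leading term x_1*x_3: subtract (-3/4*x_3)·f_2 from 3/2*x_1*x_3 + x_1 + 9/4*x_2**2*x_3**4 - 3/2*x_2*x_3**2 + 1/2 → x_1 + 9/4*x_2**2*x_3**4 - 9/4*x_2*x_3**3 - 3/2*x_2*x_3**2 + 3/2*x_3 + 1/2
  leading term x_1: subtract (-1/2)·f_2 from x_1 + 9/4*x_2**2*x_3**4 - 9/4*x_2*x_3**3 - 3/2*x_2*x_3**2 + 3/2*x_3 + 1/2 → 9/4*x_2**2*x_3**4 - 9/4*x_2*x_3**3 - 3*x_2*x_3**2 + 3/2*x_3 + 3/2
  leading term x_2**2*x_3**4: no divisor's leading term divides it; move 9/4*x_2**2*x_3**4 to the remainder.
  leading term x_2*x_3**3: no divisor's leading term divides it; move -9/4*x_2*x_3**3 to the remainder.
  leading term x_2*x_3**2: no divisor's leading term divides it; move -3*x_2*x_3**2 to the remainder.
  leading term x_3: no divisor's leading term divides it; move 3/2*x_3 to the remainder.
  leading term 1: no divisor's leading term divides it; move 3/2 to the remainder.
  remainder 9/4*x_2**2*x_3**4 - 9/4*x_2*x_3**3 - 3*x_2*x_3**2 + 3/2*x_3 + 3/2 ≠ 0; add g_3 = 9/4*x_2**2*x_3**4 - 9/4*x_2*x_3**3 - 3*x_2*x_3**2 + 3/2*x_3 + 3/2 to the basis.

The other S-polynomials (S(f_1,g_3), S(f_2,g_3)) all reduce to 0 modulo the current basis, so we have a Gröbner basis.
Inter-reduce: drop elements whose leading term is divisible by another's, tail-reduce, and make monic.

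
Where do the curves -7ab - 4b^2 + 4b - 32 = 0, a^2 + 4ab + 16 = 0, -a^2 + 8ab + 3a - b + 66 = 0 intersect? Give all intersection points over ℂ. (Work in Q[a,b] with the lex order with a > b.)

{(4, -2)}

Compute a lex Gröbner basis by Buchberger's algorithm.
f_1 = -7ab - 4b^2 + 4b - 32, LT = ab.
f_2 = a^2 + 4ab + 16, LT = a^2.
f_3 = -a^2 + 8ab + 3a - b + 66, LT = a^2.

S(f_1,f_2): lcm = a^2b. S = -24/7ab^2 - 4/7ab + 32/7a - 16b.
  reduce S modulo (f_1, f_2, f_3):
  remainder 32/7a + 96/49b^3 - 80/49b^2 - 32/49b + 128/49 ≠ 0; add h_4 = 32/7a + 96/49b^3 - 80/49b^2 - 32/49b + 128/49 to the basis.

S(f_1,f_3): lcm = a^2b. S = 60/7ab^2 + 17/7ab + 32/7a - b^2 + 66b.
  reduce S modulo (f_1, f_2, f_3, h_4):
  remainder -48/7b^3 + 29/7b^2 + 202/7b - 96/7 ≠ 0; add h_5 = -48/7b^3 + 29/7b^2 + 202/7b - 96/7 to the basis.

S(f_2,f_3): lcm = a^2. S = 12ab + 3a - b + 82.
  reduce S modulo (f_1, f_2, f_3, h_4, h_5):
  remainder -105/16b^2 + 7/8b + 28 ≠ 0; add h_6 = -105/16b^2 + 7/8b + 28 to the basis.

S(f_1,h_4): lcm = ab. S = -3/7b^4 + 5/14b^3 + 5/7b^2 - 8/7b + 32/7.
  reduce S modulo (f_1, f_2, f_3, h_4, h_5, h_6):
  remainder -7/720b - 7/360 ≠ 0; add h_7 = -7/720b - 7/360 to the basis.

The other S-polynomials (S(f_2,h_4), S(f_3,h_4), S(f_1,h_5), S(f_2,h_5), S(f_3,h_5), S(h_4,h_5), S(f_1,h_6), S(f_2,h_6), S(f_3,h_6), S(h_4,h_6), S(h_5,h_6), S(f_1,h_7), S(f_2,h_7), S(f_3,h_7), S(h_4,h_7), S(h_5,h_7), S(h_6,h_7)) all reduce to 0 modulo the current basis, so we have a Gröbner basis.
Inter-reduce: drop elements whose leading term is divisible by another's, tail-reduce, and make monic.
Reduced Gröbner basis: {a - 4, b + 2}.

A lex Gröbner basis eliminates variables successively. Here b + 2 depends only on b, with roots {-2}; lifting each root through the earlier basis elements recovers the full solutions.
  b = -2: the earlier basis element becomes a - 4 = 0, giving a = 4 — point (4, -2).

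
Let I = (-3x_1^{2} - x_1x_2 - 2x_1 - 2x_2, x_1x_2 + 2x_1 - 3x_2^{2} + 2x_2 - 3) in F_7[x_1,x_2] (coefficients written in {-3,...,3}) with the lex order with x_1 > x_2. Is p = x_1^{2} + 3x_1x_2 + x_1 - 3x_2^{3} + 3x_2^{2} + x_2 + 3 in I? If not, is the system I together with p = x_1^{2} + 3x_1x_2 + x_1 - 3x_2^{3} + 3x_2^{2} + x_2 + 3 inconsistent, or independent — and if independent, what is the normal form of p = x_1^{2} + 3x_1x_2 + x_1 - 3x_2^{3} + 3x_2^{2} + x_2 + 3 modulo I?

Adjoining x_1^{2} + 3x_1x_2 + x_1 - 3x_2^{3} + 3x_2^{2} + x_2 + 3 makes the ideal the whole ring: the system is inconsistent.

First compute the reduced Gröbner basis of I by Buchberger's algorithm.
f_1 = -3x_1^{2} - x_1x_2 - 2x_1 - 2x_2, LT = x_1^{2}.
f_2 = x_1x_2 + 2x_1 - 3x_2^{2} + 2x_2 - 3, LT = x_1x_2.

S(f_1,f_2): lcm = x_1^{2}x_2. S = -2x_1^{2} + x_1x_2^{2} + x_1x_2 + 3x_1 + 3x_2^{2}.
  reduce S modulo (f_1, f_2):
  remainder -2x_1 + 3x_2^{3} - 2x_2 - 1 ≠ 0; add h_3 = -2x_1 + 3x_2^{3} - 2x_2 - 1 to the basis.

S(f_1,h_3): lcm = x_1^{2}. S = -2x_1x_2^{3} - 3x_1x_2 - x_1 + 3x_2.
  reduce S modulo (f_1, f_2, h_3):
  remainder x_2^{4} + 2x_2^{3} + 2x_2^{2} + 2x_2 + 2 ≠ 0; add h_4 = x_2^{4} + 2x_2^{3} + 2x_2^{2} + 2x_2 + 2 to the basis.

The other S-polynomials (S(f_2,h_3), S(f_1,h_4), S(f_2,h_4), S(h_3,h_4)) all reduce to 0 modulo the current basis, so we have a Gröbner basis.
Inter-reduce: drop elements whose leading term is divisible by another's, tail-reduce, and make monic.
Reduced Gröbner basis: {x_1 + 2x_2^{3} + x_2 - 3, x_2^{4} + 2x_2^{3} + 2x_2^{2} + 2x_2 + 2}.
Label its elements g_1 = x_1 + 2x_2^{3} + x_2 - 3, g_2 = x_2^{4} + 2x_2^{3} + 2x_2^{2} + 2x_2 + 2.

Reduce p = x_1^{2} + 3x_1x_2 + x_1 - 3x_2^{3} + 3x_2^{2} + x_2 + 3 modulo G:
  leading term x_1^{2}: subtract (x_1)·g_1 from x_1^{2} + 3x_1x_2 + x_1 - 3x_2^{3} + 3x_2^{2} + x_2 + 3 → -2x_1x_2^{3} + 2x_1x_2 - 3x_1 - 3x_2^{3} + 3x_2^{2} + x_2 + 3
  leading term x_1x_2^{3}: subtract (-2x_2^{3})·g_1 from -2x_1x_2^{3} + 2x_1x_2 - 3x_1 - 3x_2^{3} + 3x_2^{2} + x_2 + 3 → 2x_1x_2 - 3x_1 - 3x_2^{6} + 2x_2^{4} - 2x_2^{3} + 3x_2^{2} + x_2 + 3
  leading term x_1x_2: subtract (2x_2)·g_1 from 2x_1x_2 - 3x_1 - 3x_2^{6} + 2x_2^{4} - 2x_2^{3} + 3x_2^{2} + x_2 + 3 → -3x_1 - 3x_2^{6} - 2x_2^{4} - 2x_2^{3} + x_2^{2} + 3
  leading term x_1: subtract (-3)·g_1 from -3x_1 - 3x_2^{6} - 2x_2^{4} - 2x_2^{3} + x_2^{2} + 3 → -3x_2^{6} - 2x_2^{4} - 3x_2^{3} + x_2^{2} + 3x_2 + 1
  leading term x_2^{6}: subtract (-3x_2^{2})·g_2 from -3x_2^{6} - 2x_2^{4} - 3x_2^{3} + x_2^{2} + 3x_2 + 1 → -x_2^{5} - 3x_2^{4} + 3x_2^{3} + 3x_2 + 1
  leading term x_2^{5}: subtract (-x_2)·g_2 from -x_2^{5} - 3x_2^{4} + 3x_2^{3} + 3x_2 + 1 → -x_2^{4} - 2x_2^{3} + 2x_2^{2} - 2x_2 + 1
  leading term x_2^{4}: subtract (-1)·g_2 from -x_2^{4} - 2x_2^{3} + 2x_2^{2} - 2x_2 + 1 → -3x_2^{2} + 3
  leading term x_2^{2}: no divisor's leading term divides it; move -3x_2^{2} to the remainder.
  leading term 1: no divisor's leading term divides it; move 3 to the remainder.
  normal form = -3x_2^{2} + 3.
The normal form is nonzero, so p ∉ I. Since p minus its normal form lies in I, I + (p) = I + (r) where r = -3x_2^{2} + 3; decide whether this ideal is the whole ring.
Run Buchberger on G together with r (pairs among the g_i already reduce to 0 since G is a Gröbner basis):
g_1 = x_1 + 2x_2^{3} + x_2 - 3, LT = x_1.
g_2 = x_2^{4} + 2x_2^{3} + 2x_2^{2} + 2x_2 + 2, LT = x_2^{4}.
r = -3x_2^{2} + 3, LT = x_2^{2}.

S(g_2,r): lcm = x_2^{4}. S = 2x_2^{3} + 3x_2^{2} + 2x_2 + 2.
  reduce S modulo (g_1, g_2, r):
  remainder -3x_2 - 2 ≠ 0; add m_4 = -3x_2 - 2 to the basis.

S(g_2,m_4): lcm = x_2^{4}. S = -x_2^{3} + 2x_2^{2} + 2x_2 + 2.
  reduce S modulo (g_1, g_2, r, m_4):
  remainder 1 ≠ 0; add m_5 = 1 to the basis.

The other S-polynomials (S(g_1,g_2), S(g_1,r), S(g_1,m_4), S(r,m_4), S(g_1,m_5), S(g_2,m_5), S(r,m_5), S(m_4,m_5)) all reduce to 0 modulo the current basis, so we have a Gröbner basis.
Inter-reduce: drop elements whose leading term is divisible by another's, tail-reduce, and make monic.
Reduced Gröbner basis: {1}.
The reduced Gröbner basis of I + (p) is {1}: the ideal is the whole ring, so the enlarged system has no common solution — adjoining p is inconsistent.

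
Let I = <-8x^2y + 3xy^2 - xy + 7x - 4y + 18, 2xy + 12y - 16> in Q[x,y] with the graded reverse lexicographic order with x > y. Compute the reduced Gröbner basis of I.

f_1 = -8x^2y + 3xy^2 - xy + 7x - 4y + 18, LT = x^2y.
f_2 = 2xy + 12y - 16, LT = xy.

S(f_1,f_2): lcm = x^2y. S = -3/8xy^2 - 47/8xy + 57/8x + 1/2y - 9/4.
  leading term xy^2: subtract (-3/16y)·f_2 from -3/8xy^2 - 47/8xy + 57/8x + 1/2y - 9/4 → -47/8xy + 9/4y^2 + 57/8x - 5/2y - 9/4
  leading term xy: subtract (-47/16)·f_2 from -47/8xy + 9/4y^2 + 57/8x - 5/2y - 9/4 → 9/4y^2 + 57/8x + 131/4y - 197/4
  leading term y^2: no divisor's leading term divides it; move 9/4y^2 to the remainder.
  leading term x: no divisor's leading term divides it; move 57/8x to the remainder.
  leading term y: no divisor's leading term divides it; move 131/4y to the remainder.
  leading term 1: no divisor's leading term divides it; move -197/4 to the remainder.
  remainder 9/4y^2 + 57/8x + 131/4y - 197/4 ≠ 0; add g_3 = 9/4y^2 + 57/8x + 131/4y - 197/4 to the basis.

S(f_1,g_3): lcm = x^2y^2. S = -3/8xy^3 - 19/6x^3 - 131/9x^2y + 1/8xy^2 + 197/9x^2 - 7/8xy + 1/2y^2 - 9/4y.
  leading term xy^3: subtract (-3/16y^2)·f_2 from -3/8xy^3 - 19/6x^3 - 131/9x^2y + 1/8xy^2 + 197/9x^2 - 7/8xy + 1/2y^2 - 9/4y → -19/6x^3 - 131/9x^2y + 1/8xy^2 + 9/4y^3 + 197/9x^2 - 7/8xy - 5/2y^2 - 9/4y
  leading term x^3: no divisor's leading term divides it; move -19/6x^3 to the remainder.
  leading term x^2y: subtract (131/72)·f_1 from -131/9x^2y + 1/8xy^2 + 9/4y^3 + 197/9x^2 - 7/8xy - 5/2y^2 - 9/4y → -16/3xy^2 + 9/4y^3 + 197/9x^2 + 17/18xy - 5/2y^2 - 917/72x + 181/36y - 131/4
  leading term xy^2: subtract (-8/3y)·f_2 from -16/3xy^2 + 9/4y^3 + 197/9x^2 + 17/18xy - 5/2y^2 - 917/72x + 181/36y - 131/4 → 9/4y^3 + 197/9x^2 + 17/18xy + 59/2y^2 - 917/72x - 1355/36y - 131/4
  leading term y^3: subtract (y)·g_3 from 9/4y^3 + 197/9x^2 + 17/18xy + 59/2y^2 - 917/72x - 1355/36y - 131/4 → 197/9x^2 - 445/72xy - 13/4y^2 - 917/72x + 209/18y - 131/4
  leading term x^2: no divisor's leading term divides it; move 197/9x^2 to the remainder.
  leading term xy: subtract (-445/144)·f_2 from -445/72xy - 13/4y^2 - 917/72x + 209/18y - 131/4 → -13/4y^2 - 917/72x + 1753/36y - 2959/36
  leading term y^2: subtract (-13/9)·g_3 from -13/4y^2 - 917/72x + 1753/36y - 2959/36 → -22/9x + 96y - 460/3
  leading term x: no divisor's leading term divides it; move -22/9x to the remainder.
  leading term y: no divisor's leading term divides it; move 96y to the remainder.
  leading term 1: no divisor's leading term divides it; move -460/3 to the remainder.
  remainder -19/6x^3 + 197/9x^2 - 22/9x + 96y - 460/3 ≠ 0; add g_4 = -19/6x^3 + 197/9x^2 - 22/9x + 96y - 460/3 to the basis.

S(f_2,g_3): lcm = xy^2. S = -19/6x^2 - 131/9xy + 6y^2 + 197/9x - 8y.
  leading term x^2: no divisor's leading term divides it; move -19/6x^2 to the remainder.
  leading term xy: subtract (-131/18)·f_2 from -131/9xy + 6y^2 + 197/9x - 8y → 6y^2 + 197/9x + 238/3y - 1048/9
  leading term y^2: subtract (8/3)·g_3 from 6y^2 + 197/9x + 238/3y - 1048/9 → 26/9x - 8y + 134/9
  leading term x: no divisor's leading term divides it; move 26/9x to the remainder.
  leading term y: no divisor's leading term divides it; move -8y to the remainder.
  leading term 1: no divisor's leading term divides it; move 134/9 to the remainder.
  remainder -19/6x^2 + 26/9x - 8y + 134/9 ≠ 0; add g_5 = -19/6x^2 + 26/9x - 8y + 134/9 to the basis.

The other S-polynomials (S(f_1,g_4), S(f_2,g_4), S(g_3,g_4), S(f_1,g_5), S(f_2,g_5), S(g_3,g_5), S(g_4,g_5)) all reduce to 0 modulo the current basis, so we have a Gröbner basis.
Inter-reduce: drop elements whose leading term is divisible by another's, tail-reduce, and make monic.

G = {x^2 - 52/57x + 48/19y - 268/57, xy + 6y - 8, y^2 + 19/6x + 131/9y - 197/9}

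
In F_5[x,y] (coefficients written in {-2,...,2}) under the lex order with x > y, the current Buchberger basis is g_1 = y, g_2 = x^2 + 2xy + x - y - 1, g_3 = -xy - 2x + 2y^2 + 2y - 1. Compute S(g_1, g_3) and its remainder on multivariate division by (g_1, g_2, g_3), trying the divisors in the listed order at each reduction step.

S(g_1, g_3) = -2x + 2y^2 + 2y - 1; remainder on division = -2x - 1.

lcm(LM(g_1), LM(g_3)) = xy.
S = (lcm/LT(g_1))·g_1 − (lcm/LT(g_3))·g_3 = -2x + 2y^2 + 2y - 1.
Reduce S modulo (g_1, g_2, g_3) in that order:
  leading term x: no divisor's leading term divides it; move -2x to the remainder.
  leading term y^2: subtract (2y)·g_1 from 2y^2 + 2y - 1 → 2y - 1
  leading term y: subtract (2)·g_1 from 2y - 1 → -1
  leading term 1: no divisor's leading term divides it; move -1 to the remainder.
The remainder -2x - 1 is nonzero, so it would be added as the next basis element.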